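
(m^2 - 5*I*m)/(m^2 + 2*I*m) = (m - 5*I)/(m + 2*I)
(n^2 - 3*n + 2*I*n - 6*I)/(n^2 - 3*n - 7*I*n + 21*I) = (n + 2*I)/(n - 7*I)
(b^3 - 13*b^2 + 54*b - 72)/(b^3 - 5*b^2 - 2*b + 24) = (b - 6)/(b + 2)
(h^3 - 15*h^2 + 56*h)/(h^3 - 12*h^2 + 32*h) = (h - 7)/(h - 4)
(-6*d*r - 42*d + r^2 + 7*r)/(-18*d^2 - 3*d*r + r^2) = (r + 7)/(3*d + r)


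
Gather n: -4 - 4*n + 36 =32 - 4*n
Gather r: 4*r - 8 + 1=4*r - 7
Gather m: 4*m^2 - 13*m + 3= 4*m^2 - 13*m + 3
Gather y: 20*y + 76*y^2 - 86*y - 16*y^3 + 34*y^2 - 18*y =-16*y^3 + 110*y^2 - 84*y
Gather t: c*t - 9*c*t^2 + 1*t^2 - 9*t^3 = c*t - 9*t^3 + t^2*(1 - 9*c)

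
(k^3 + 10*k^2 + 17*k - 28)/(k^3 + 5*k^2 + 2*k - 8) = (k + 7)/(k + 2)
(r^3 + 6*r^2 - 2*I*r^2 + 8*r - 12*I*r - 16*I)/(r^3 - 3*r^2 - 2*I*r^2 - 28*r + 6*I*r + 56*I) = (r + 2)/(r - 7)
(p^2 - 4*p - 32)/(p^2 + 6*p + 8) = (p - 8)/(p + 2)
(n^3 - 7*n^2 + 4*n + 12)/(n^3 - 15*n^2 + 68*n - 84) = (n + 1)/(n - 7)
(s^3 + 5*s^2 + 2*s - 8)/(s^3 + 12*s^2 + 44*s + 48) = (s - 1)/(s + 6)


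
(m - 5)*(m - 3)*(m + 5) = m^3 - 3*m^2 - 25*m + 75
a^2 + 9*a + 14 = (a + 2)*(a + 7)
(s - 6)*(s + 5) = s^2 - s - 30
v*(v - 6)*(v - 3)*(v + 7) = v^4 - 2*v^3 - 45*v^2 + 126*v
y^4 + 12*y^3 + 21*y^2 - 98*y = y*(y - 2)*(y + 7)^2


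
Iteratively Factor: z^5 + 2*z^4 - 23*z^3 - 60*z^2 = (z + 3)*(z^4 - z^3 - 20*z^2) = z*(z + 3)*(z^3 - z^2 - 20*z) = z*(z + 3)*(z + 4)*(z^2 - 5*z) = z^2*(z + 3)*(z + 4)*(z - 5)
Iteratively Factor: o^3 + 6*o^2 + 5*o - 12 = (o - 1)*(o^2 + 7*o + 12) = (o - 1)*(o + 3)*(o + 4)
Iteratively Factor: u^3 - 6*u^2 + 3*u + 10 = (u + 1)*(u^2 - 7*u + 10) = (u - 5)*(u + 1)*(u - 2)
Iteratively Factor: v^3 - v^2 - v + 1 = (v + 1)*(v^2 - 2*v + 1) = (v - 1)*(v + 1)*(v - 1)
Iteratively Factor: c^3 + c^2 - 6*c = (c)*(c^2 + c - 6) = c*(c - 2)*(c + 3)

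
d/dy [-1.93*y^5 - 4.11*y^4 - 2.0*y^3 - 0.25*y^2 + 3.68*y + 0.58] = -9.65*y^4 - 16.44*y^3 - 6.0*y^2 - 0.5*y + 3.68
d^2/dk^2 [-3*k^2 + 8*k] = -6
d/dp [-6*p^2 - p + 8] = -12*p - 1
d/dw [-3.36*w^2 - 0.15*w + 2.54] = -6.72*w - 0.15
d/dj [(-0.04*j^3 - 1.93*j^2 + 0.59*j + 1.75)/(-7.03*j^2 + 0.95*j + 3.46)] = (0.2812*j^4 - 0.0760000000000005*j^3 + 1.899*j^2 + 11.2494*j + 0.3789)/(49.4209*j^4 - 13.357*j^3 - 47.7451*j^2 + 6.574*j + 11.9716)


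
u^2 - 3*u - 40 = (u - 8)*(u + 5)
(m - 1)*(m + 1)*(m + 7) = m^3 + 7*m^2 - m - 7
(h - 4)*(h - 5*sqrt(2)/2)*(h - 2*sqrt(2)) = h^3 - 9*sqrt(2)*h^2/2 - 4*h^2 + 10*h + 18*sqrt(2)*h - 40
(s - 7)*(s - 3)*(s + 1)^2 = s^4 - 8*s^3 + 2*s^2 + 32*s + 21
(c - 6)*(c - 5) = c^2 - 11*c + 30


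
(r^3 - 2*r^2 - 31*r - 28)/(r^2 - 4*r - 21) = (r^2 + 5*r + 4)/(r + 3)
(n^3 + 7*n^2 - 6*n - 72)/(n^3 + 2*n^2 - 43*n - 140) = (n^2 + 3*n - 18)/(n^2 - 2*n - 35)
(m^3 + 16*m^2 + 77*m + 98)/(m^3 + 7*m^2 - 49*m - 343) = (m + 2)/(m - 7)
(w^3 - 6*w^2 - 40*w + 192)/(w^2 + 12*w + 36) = (w^2 - 12*w + 32)/(w + 6)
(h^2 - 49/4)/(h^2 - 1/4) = (4*h^2 - 49)/(4*h^2 - 1)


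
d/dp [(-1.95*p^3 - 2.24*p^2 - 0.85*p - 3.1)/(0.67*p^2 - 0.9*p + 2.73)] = (-1.3065*p^4 + 3.51*p^3 - 13.385*p^2 - 8.0764*p - 5.1105)/(0.4489*p^4 - 1.206*p^3 + 4.4682*p^2 - 4.914*p + 7.4529)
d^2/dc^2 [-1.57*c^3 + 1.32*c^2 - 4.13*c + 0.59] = 2.64 - 9.42*c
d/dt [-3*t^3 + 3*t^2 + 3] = 3*t*(2 - 3*t)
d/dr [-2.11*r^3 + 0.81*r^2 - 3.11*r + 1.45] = -6.33*r^2 + 1.62*r - 3.11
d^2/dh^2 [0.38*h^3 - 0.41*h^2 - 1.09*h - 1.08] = 2.28*h - 0.82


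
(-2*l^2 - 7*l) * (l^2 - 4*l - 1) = -2*l^4 + l^3 + 30*l^2 + 7*l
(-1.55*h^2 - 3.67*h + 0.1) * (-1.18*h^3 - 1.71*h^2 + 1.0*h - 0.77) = 1.829*h^5 + 6.9811*h^4 + 4.6077*h^3 - 2.6475*h^2 + 2.9259*h - 0.077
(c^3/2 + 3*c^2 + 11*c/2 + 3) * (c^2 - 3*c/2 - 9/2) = c^5/2 + 9*c^4/4 - 5*c^3/4 - 75*c^2/4 - 117*c/4 - 27/2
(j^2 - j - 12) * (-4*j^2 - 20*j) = -4*j^4 - 16*j^3 + 68*j^2 + 240*j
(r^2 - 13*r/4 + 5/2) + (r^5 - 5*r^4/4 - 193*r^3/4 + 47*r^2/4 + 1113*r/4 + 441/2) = r^5 - 5*r^4/4 - 193*r^3/4 + 51*r^2/4 + 275*r + 223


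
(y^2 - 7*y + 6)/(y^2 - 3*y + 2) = (y - 6)/(y - 2)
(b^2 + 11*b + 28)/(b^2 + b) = (b^2 + 11*b + 28)/(b*(b + 1))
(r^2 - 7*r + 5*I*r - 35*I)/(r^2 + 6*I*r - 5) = (r - 7)/(r + I)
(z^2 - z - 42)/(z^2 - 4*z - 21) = (z + 6)/(z + 3)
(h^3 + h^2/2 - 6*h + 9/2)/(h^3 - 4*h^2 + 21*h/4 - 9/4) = 2*(h + 3)/(2*h - 3)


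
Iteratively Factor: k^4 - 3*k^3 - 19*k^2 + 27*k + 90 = (k - 3)*(k^3 - 19*k - 30) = (k - 5)*(k - 3)*(k^2 + 5*k + 6) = (k - 5)*(k - 3)*(k + 2)*(k + 3)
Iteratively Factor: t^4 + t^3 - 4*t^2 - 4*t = (t - 2)*(t^3 + 3*t^2 + 2*t) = (t - 2)*(t + 2)*(t^2 + t) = t*(t - 2)*(t + 2)*(t + 1)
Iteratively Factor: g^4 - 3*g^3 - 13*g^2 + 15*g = (g + 3)*(g^3 - 6*g^2 + 5*g) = (g - 1)*(g + 3)*(g^2 - 5*g) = g*(g - 1)*(g + 3)*(g - 5)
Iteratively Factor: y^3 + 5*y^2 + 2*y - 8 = (y + 2)*(y^2 + 3*y - 4) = (y - 1)*(y + 2)*(y + 4)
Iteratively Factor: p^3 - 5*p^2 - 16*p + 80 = (p - 4)*(p^2 - p - 20) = (p - 5)*(p - 4)*(p + 4)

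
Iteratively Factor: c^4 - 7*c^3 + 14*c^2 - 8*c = (c - 1)*(c^3 - 6*c^2 + 8*c) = c*(c - 1)*(c^2 - 6*c + 8) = c*(c - 2)*(c - 1)*(c - 4)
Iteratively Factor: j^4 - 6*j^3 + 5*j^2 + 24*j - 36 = (j - 2)*(j^3 - 4*j^2 - 3*j + 18) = (j - 3)*(j - 2)*(j^2 - j - 6) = (j - 3)^2*(j - 2)*(j + 2)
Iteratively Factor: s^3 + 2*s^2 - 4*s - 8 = (s + 2)*(s^2 - 4) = (s - 2)*(s + 2)*(s + 2)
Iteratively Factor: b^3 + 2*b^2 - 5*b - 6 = (b + 1)*(b^2 + b - 6) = (b - 2)*(b + 1)*(b + 3)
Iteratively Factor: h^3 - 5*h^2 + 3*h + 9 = (h - 3)*(h^2 - 2*h - 3) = (h - 3)^2*(h + 1)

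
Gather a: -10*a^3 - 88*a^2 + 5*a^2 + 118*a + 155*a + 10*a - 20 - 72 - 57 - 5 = -10*a^3 - 83*a^2 + 283*a - 154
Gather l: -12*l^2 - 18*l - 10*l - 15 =-12*l^2 - 28*l - 15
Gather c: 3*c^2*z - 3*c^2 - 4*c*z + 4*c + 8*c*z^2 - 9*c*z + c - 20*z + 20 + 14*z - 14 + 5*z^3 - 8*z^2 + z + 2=c^2*(3*z - 3) + c*(8*z^2 - 13*z + 5) + 5*z^3 - 8*z^2 - 5*z + 8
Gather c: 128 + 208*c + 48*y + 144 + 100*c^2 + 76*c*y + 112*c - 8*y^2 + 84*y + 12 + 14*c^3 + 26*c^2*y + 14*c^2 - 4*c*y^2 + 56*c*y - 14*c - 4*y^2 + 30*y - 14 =14*c^3 + c^2*(26*y + 114) + c*(-4*y^2 + 132*y + 306) - 12*y^2 + 162*y + 270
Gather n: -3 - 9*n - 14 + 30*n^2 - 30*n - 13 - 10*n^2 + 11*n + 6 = 20*n^2 - 28*n - 24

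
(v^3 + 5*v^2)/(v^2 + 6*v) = v*(v + 5)/(v + 6)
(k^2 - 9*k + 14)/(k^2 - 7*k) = (k - 2)/k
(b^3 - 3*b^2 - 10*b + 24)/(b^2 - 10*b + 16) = (b^2 - b - 12)/(b - 8)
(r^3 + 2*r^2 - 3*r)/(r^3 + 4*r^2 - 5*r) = (r + 3)/(r + 5)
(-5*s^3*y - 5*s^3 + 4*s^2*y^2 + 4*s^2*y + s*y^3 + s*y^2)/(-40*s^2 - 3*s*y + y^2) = s*(-s*y - s + y^2 + y)/(-8*s + y)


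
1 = 1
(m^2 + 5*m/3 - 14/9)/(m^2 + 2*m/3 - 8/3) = (9*m^2 + 15*m - 14)/(3*(3*m^2 + 2*m - 8))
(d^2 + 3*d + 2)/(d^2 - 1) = (d + 2)/(d - 1)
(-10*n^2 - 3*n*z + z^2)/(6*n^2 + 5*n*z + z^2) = (-5*n + z)/(3*n + z)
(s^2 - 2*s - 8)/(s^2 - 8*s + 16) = (s + 2)/(s - 4)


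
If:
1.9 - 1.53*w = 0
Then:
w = 1.24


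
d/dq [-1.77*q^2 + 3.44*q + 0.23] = 3.44 - 3.54*q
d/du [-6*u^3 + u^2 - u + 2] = -18*u^2 + 2*u - 1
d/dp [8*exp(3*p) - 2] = 24*exp(3*p)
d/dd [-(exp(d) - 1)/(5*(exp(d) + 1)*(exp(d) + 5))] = (exp(2*d) - 2*exp(d) - 11)*exp(d)/(5*(exp(4*d) + 12*exp(3*d) + 46*exp(2*d) + 60*exp(d) + 25))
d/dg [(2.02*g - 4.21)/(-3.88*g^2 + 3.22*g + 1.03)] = (7.8376*g^2 - 32.6696*g + 15.6368)/(15.0544*g^4 - 24.9872*g^3 + 2.3756*g^2 + 6.6332*g + 1.0609)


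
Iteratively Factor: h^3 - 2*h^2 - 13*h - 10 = (h + 1)*(h^2 - 3*h - 10) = (h + 1)*(h + 2)*(h - 5)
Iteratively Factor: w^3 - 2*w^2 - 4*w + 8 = (w + 2)*(w^2 - 4*w + 4) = (w - 2)*(w + 2)*(w - 2)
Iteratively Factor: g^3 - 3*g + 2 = (g - 1)*(g^2 + g - 2) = (g - 1)^2*(g + 2)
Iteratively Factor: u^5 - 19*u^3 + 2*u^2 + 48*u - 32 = (u + 2)*(u^4 - 2*u^3 - 15*u^2 + 32*u - 16) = (u - 4)*(u + 2)*(u^3 + 2*u^2 - 7*u + 4) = (u - 4)*(u + 2)*(u + 4)*(u^2 - 2*u + 1) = (u - 4)*(u - 1)*(u + 2)*(u + 4)*(u - 1)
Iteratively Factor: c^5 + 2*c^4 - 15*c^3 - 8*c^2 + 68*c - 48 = (c + 4)*(c^4 - 2*c^3 - 7*c^2 + 20*c - 12) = (c - 1)*(c + 4)*(c^3 - c^2 - 8*c + 12) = (c - 2)*(c - 1)*(c + 4)*(c^2 + c - 6) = (c - 2)*(c - 1)*(c + 3)*(c + 4)*(c - 2)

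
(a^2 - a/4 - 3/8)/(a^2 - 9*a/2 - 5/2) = (a - 3/4)/(a - 5)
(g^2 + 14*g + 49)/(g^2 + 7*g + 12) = (g^2 + 14*g + 49)/(g^2 + 7*g + 12)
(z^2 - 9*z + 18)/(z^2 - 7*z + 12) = (z - 6)/(z - 4)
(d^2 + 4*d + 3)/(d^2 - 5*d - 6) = (d + 3)/(d - 6)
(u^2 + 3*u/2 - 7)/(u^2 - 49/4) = 2*(u - 2)/(2*u - 7)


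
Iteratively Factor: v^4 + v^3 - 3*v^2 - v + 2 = (v + 1)*(v^3 - 3*v + 2) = (v - 1)*(v + 1)*(v^2 + v - 2) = (v - 1)*(v + 1)*(v + 2)*(v - 1)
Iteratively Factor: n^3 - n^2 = (n - 1)*(n^2) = n*(n - 1)*(n)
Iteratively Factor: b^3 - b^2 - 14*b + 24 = (b - 2)*(b^2 + b - 12) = (b - 3)*(b - 2)*(b + 4)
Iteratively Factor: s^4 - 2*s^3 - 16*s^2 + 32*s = (s)*(s^3 - 2*s^2 - 16*s + 32) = s*(s - 2)*(s^2 - 16) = s*(s - 2)*(s + 4)*(s - 4)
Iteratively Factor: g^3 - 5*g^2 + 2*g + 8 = (g - 2)*(g^2 - 3*g - 4) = (g - 2)*(g + 1)*(g - 4)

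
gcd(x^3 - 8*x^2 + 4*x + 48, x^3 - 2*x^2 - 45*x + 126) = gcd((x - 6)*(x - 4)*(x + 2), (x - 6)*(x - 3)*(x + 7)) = x - 6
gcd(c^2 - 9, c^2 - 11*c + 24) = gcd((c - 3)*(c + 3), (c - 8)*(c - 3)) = c - 3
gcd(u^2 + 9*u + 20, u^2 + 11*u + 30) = u + 5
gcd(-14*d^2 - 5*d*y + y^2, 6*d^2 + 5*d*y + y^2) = 2*d + y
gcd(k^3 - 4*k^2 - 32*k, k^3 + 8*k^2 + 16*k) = k^2 + 4*k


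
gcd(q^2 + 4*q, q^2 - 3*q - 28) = q + 4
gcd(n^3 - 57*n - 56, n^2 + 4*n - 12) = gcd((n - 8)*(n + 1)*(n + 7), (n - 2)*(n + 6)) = 1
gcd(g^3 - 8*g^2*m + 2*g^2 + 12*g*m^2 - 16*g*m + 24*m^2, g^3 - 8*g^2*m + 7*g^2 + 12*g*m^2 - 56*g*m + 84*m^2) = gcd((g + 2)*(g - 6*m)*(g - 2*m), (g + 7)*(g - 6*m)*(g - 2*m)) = g^2 - 8*g*m + 12*m^2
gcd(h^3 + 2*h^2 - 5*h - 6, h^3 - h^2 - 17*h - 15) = h^2 + 4*h + 3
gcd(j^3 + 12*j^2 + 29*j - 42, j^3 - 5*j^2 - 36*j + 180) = j + 6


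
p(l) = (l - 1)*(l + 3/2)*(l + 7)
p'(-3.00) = -16.00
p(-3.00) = 24.00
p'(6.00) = 200.00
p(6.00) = 487.50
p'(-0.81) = -8.18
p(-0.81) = -7.73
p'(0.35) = 7.62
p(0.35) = -8.84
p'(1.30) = 26.57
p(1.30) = 6.97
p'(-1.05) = -10.44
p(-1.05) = -5.49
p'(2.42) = 55.87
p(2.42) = 52.44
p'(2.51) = 58.55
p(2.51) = 57.58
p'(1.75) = 37.44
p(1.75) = 21.33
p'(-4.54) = -4.27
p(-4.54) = 41.43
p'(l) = (l - 1)*(l + 3/2) + (l - 1)*(l + 7) + (l + 3/2)*(l + 7) = 3*l^2 + 15*l + 2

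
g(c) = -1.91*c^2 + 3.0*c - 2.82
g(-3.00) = -29.01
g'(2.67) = -7.20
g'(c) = 3.0 - 3.82*c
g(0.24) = -2.21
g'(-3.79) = 17.48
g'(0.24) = 2.08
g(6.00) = -53.58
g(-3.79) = -41.63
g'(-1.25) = 7.78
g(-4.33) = -51.62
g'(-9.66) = 39.90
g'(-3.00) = 14.46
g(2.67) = -8.43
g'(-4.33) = 19.54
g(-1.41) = -10.85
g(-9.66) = -210.03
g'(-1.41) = 8.39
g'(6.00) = -19.92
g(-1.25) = -9.55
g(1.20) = -1.97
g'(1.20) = -1.58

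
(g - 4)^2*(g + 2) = g^3 - 6*g^2 + 32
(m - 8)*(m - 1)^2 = m^3 - 10*m^2 + 17*m - 8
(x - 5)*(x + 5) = x^2 - 25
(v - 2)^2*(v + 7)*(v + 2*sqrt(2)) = v^4 + 2*sqrt(2)*v^3 + 3*v^3 - 24*v^2 + 6*sqrt(2)*v^2 - 48*sqrt(2)*v + 28*v + 56*sqrt(2)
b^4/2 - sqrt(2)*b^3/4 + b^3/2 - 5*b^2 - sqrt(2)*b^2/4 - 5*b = b*(b/2 + 1/2)*(b - 5*sqrt(2)/2)*(b + 2*sqrt(2))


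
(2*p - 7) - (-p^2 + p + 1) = p^2 + p - 8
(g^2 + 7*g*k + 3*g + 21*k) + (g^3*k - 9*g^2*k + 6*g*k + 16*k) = g^3*k - 9*g^2*k + g^2 + 13*g*k + 3*g + 37*k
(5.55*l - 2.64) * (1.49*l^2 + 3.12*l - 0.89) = 8.2695*l^3 + 13.3824*l^2 - 13.1763*l + 2.3496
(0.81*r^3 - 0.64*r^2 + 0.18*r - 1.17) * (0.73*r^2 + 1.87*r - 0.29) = 0.5913*r^5 + 1.0475*r^4 - 1.3003*r^3 - 0.3319*r^2 - 2.2401*r + 0.3393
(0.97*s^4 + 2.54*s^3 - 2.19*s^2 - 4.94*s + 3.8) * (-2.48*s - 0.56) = -2.4056*s^5 - 6.8424*s^4 + 4.0088*s^3 + 13.4776*s^2 - 6.6576*s - 2.128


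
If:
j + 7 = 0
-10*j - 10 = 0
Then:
No Solution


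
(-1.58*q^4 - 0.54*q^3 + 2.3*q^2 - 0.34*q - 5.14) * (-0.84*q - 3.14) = 1.3272*q^5 + 5.4148*q^4 - 0.236399999999999*q^3 - 6.9364*q^2 + 5.3852*q + 16.1396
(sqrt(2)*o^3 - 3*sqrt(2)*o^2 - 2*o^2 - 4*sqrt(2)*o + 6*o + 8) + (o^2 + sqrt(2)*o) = sqrt(2)*o^3 - 3*sqrt(2)*o^2 - o^2 - 3*sqrt(2)*o + 6*o + 8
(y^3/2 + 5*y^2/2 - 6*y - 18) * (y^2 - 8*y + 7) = y^5/2 - 3*y^4/2 - 45*y^3/2 + 95*y^2/2 + 102*y - 126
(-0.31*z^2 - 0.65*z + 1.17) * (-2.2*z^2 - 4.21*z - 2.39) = 0.682*z^4 + 2.7351*z^3 + 0.9034*z^2 - 3.3722*z - 2.7963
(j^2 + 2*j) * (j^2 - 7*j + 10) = j^4 - 5*j^3 - 4*j^2 + 20*j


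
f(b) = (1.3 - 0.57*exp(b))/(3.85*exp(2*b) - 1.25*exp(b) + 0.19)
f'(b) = (1.3 - 0.57*exp(b))*(-7.7*exp(2*b) + 1.25*exp(b))/(3.85*exp(2*b) - 1.25*exp(b) + 0.19)^2 - 0.57*exp(b)/(3.85*exp(2*b) - 1.25*exp(b) + 0.19)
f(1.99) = -0.01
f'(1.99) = 0.01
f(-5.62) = 7.00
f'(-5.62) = 0.16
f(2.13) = -0.01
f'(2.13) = 0.01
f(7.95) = -0.00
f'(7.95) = 0.00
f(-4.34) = 7.41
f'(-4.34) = 0.59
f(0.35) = 0.08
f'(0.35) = -0.31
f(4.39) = -0.00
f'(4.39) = 0.00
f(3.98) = -0.00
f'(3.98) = 0.00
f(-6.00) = 6.95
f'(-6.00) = 0.11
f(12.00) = 0.00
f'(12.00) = 0.00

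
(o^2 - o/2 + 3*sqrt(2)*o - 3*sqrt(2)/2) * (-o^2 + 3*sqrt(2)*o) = -o^4 + o^3/2 + 18*o^2 - 9*o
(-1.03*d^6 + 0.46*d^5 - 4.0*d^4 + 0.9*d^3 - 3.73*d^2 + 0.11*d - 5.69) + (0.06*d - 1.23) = -1.03*d^6 + 0.46*d^5 - 4.0*d^4 + 0.9*d^3 - 3.73*d^2 + 0.17*d - 6.92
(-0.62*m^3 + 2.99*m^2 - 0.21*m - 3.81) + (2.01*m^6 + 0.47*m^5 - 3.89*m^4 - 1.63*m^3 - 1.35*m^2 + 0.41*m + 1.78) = 2.01*m^6 + 0.47*m^5 - 3.89*m^4 - 2.25*m^3 + 1.64*m^2 + 0.2*m - 2.03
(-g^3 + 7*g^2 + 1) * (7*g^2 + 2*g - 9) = -7*g^5 + 47*g^4 + 23*g^3 - 56*g^2 + 2*g - 9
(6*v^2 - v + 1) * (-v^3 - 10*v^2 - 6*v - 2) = -6*v^5 - 59*v^4 - 27*v^3 - 16*v^2 - 4*v - 2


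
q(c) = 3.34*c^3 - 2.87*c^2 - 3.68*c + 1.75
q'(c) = 10.02*c^2 - 5.74*c - 3.68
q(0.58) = -0.70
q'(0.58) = -3.64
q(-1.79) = -20.01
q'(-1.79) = 38.70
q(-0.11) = 2.12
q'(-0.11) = -2.93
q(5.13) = 358.26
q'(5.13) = 230.57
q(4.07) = 164.41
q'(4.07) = 138.94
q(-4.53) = -350.96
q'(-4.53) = 227.94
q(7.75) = 1355.57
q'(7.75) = 553.66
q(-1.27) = -5.05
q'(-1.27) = 19.77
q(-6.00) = -800.93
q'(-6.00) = 391.48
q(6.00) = 597.79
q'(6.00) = 322.60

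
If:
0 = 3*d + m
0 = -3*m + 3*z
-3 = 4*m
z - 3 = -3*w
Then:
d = 1/4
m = -3/4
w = 5/4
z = -3/4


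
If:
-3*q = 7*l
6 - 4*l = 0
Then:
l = 3/2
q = -7/2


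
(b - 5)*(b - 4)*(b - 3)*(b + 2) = b^4 - 10*b^3 + 23*b^2 + 34*b - 120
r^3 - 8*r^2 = r^2*(r - 8)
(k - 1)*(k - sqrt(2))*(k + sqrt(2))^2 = k^4 - k^3 + sqrt(2)*k^3 - 2*k^2 - sqrt(2)*k^2 - 2*sqrt(2)*k + 2*k + 2*sqrt(2)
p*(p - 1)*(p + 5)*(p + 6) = p^4 + 10*p^3 + 19*p^2 - 30*p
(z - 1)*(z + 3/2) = z^2 + z/2 - 3/2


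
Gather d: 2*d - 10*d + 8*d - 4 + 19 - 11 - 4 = 0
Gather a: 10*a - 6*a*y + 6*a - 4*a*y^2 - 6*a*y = a*(-4*y^2 - 12*y + 16)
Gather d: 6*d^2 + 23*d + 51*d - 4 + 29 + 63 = 6*d^2 + 74*d + 88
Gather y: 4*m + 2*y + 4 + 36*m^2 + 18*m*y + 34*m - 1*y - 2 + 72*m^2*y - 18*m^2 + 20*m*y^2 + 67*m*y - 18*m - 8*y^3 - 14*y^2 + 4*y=18*m^2 + 20*m - 8*y^3 + y^2*(20*m - 14) + y*(72*m^2 + 85*m + 5) + 2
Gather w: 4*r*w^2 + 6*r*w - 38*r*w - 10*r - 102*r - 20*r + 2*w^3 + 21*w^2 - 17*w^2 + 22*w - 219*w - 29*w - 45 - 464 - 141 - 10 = -132*r + 2*w^3 + w^2*(4*r + 4) + w*(-32*r - 226) - 660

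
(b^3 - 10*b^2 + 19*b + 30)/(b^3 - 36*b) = (b^2 - 4*b - 5)/(b*(b + 6))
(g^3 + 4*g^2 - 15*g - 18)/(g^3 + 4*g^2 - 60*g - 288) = (g^2 - 2*g - 3)/(g^2 - 2*g - 48)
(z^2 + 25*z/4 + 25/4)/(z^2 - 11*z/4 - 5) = (z + 5)/(z - 4)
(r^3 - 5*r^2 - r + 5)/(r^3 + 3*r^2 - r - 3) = (r - 5)/(r + 3)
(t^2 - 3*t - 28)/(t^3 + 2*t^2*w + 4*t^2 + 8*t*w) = (t - 7)/(t*(t + 2*w))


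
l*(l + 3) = l^2 + 3*l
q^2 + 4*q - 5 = (q - 1)*(q + 5)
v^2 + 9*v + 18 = (v + 3)*(v + 6)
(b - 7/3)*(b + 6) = b^2 + 11*b/3 - 14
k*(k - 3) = k^2 - 3*k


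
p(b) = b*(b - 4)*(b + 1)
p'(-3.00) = 41.00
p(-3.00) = -42.00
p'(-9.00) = 293.00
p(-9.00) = -936.00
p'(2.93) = 4.17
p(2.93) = -12.32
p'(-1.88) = 17.88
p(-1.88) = -9.73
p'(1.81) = -5.03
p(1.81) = -11.14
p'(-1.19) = 7.39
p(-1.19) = -1.17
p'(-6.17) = 147.23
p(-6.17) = -324.41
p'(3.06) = 5.73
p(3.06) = -11.68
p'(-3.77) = 61.26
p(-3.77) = -81.14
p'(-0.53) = 0.02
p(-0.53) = 1.13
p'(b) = b*(b - 4) + b*(b + 1) + (b - 4)*(b + 1)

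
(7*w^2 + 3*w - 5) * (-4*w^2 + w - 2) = -28*w^4 - 5*w^3 + 9*w^2 - 11*w + 10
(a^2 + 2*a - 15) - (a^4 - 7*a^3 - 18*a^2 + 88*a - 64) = -a^4 + 7*a^3 + 19*a^2 - 86*a + 49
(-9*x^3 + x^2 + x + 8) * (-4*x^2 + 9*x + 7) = 36*x^5 - 85*x^4 - 58*x^3 - 16*x^2 + 79*x + 56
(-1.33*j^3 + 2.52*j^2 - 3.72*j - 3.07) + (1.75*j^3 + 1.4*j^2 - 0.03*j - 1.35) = 0.42*j^3 + 3.92*j^2 - 3.75*j - 4.42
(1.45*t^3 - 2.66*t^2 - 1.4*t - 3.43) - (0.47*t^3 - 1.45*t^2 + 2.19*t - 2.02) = 0.98*t^3 - 1.21*t^2 - 3.59*t - 1.41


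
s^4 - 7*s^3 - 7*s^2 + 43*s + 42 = (s - 7)*(s - 3)*(s + 1)*(s + 2)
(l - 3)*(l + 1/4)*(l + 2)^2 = l^4 + 5*l^3/4 - 31*l^2/4 - 14*l - 3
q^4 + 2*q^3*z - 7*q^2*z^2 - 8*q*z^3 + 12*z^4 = (q - 2*z)*(q - z)*(q + 2*z)*(q + 3*z)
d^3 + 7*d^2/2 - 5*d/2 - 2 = (d - 1)*(d + 1/2)*(d + 4)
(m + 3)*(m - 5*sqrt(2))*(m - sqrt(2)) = m^3 - 6*sqrt(2)*m^2 + 3*m^2 - 18*sqrt(2)*m + 10*m + 30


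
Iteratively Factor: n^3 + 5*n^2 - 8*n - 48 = (n + 4)*(n^2 + n - 12) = (n - 3)*(n + 4)*(n + 4)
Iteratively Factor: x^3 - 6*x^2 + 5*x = (x)*(x^2 - 6*x + 5) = x*(x - 1)*(x - 5)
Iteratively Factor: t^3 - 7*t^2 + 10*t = (t - 5)*(t^2 - 2*t) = (t - 5)*(t - 2)*(t)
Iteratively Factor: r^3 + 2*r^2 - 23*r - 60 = (r + 4)*(r^2 - 2*r - 15) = (r + 3)*(r + 4)*(r - 5)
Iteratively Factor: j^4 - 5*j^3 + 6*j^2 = (j)*(j^3 - 5*j^2 + 6*j) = j*(j - 2)*(j^2 - 3*j) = j^2*(j - 2)*(j - 3)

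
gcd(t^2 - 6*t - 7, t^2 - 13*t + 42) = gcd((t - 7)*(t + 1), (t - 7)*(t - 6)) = t - 7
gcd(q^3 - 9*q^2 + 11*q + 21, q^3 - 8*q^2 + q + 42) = q^2 - 10*q + 21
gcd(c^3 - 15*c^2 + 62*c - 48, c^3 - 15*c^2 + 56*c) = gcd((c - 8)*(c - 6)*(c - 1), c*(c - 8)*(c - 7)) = c - 8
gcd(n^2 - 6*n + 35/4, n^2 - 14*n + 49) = 1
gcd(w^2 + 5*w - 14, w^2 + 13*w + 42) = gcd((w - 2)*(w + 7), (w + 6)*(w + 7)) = w + 7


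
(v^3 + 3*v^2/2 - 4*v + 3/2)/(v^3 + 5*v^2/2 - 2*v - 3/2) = (2*v - 1)/(2*v + 1)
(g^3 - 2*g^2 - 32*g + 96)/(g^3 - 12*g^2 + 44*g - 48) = (g^2 + 2*g - 24)/(g^2 - 8*g + 12)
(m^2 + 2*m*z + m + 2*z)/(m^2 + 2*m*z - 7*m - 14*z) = (m + 1)/(m - 7)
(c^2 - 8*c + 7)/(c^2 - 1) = (c - 7)/(c + 1)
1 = 1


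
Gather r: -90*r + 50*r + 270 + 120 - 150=240 - 40*r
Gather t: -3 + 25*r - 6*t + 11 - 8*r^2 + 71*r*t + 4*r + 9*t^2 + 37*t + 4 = -8*r^2 + 29*r + 9*t^2 + t*(71*r + 31) + 12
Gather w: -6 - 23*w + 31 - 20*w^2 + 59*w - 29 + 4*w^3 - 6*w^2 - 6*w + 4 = 4*w^3 - 26*w^2 + 30*w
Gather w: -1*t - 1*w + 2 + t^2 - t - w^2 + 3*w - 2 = t^2 - 2*t - w^2 + 2*w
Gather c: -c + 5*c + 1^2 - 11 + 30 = 4*c + 20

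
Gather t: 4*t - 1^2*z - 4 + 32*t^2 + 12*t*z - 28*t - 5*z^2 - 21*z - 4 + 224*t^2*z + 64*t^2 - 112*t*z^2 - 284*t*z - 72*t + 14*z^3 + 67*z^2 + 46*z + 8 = t^2*(224*z + 96) + t*(-112*z^2 - 272*z - 96) + 14*z^3 + 62*z^2 + 24*z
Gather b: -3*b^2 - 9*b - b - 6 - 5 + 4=-3*b^2 - 10*b - 7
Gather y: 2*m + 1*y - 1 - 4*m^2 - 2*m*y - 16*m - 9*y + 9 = -4*m^2 - 14*m + y*(-2*m - 8) + 8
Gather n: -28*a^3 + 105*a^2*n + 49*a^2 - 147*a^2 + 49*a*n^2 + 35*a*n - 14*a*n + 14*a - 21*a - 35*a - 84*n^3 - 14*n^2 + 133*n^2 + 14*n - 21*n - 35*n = -28*a^3 - 98*a^2 - 42*a - 84*n^3 + n^2*(49*a + 119) + n*(105*a^2 + 21*a - 42)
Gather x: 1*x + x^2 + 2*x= x^2 + 3*x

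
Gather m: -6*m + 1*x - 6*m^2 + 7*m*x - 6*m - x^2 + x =-6*m^2 + m*(7*x - 12) - x^2 + 2*x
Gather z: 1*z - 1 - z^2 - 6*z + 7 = -z^2 - 5*z + 6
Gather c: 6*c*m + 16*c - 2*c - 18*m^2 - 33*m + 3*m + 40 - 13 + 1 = c*(6*m + 14) - 18*m^2 - 30*m + 28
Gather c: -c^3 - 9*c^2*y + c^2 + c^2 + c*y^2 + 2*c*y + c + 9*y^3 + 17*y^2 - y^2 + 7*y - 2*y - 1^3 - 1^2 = -c^3 + c^2*(2 - 9*y) + c*(y^2 + 2*y + 1) + 9*y^3 + 16*y^2 + 5*y - 2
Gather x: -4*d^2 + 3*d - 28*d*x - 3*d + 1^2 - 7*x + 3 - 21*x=-4*d^2 + x*(-28*d - 28) + 4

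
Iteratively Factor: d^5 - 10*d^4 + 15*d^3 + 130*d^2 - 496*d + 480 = (d - 4)*(d^4 - 6*d^3 - 9*d^2 + 94*d - 120) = (d - 5)*(d - 4)*(d^3 - d^2 - 14*d + 24) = (d - 5)*(d - 4)*(d - 3)*(d^2 + 2*d - 8) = (d - 5)*(d - 4)*(d - 3)*(d - 2)*(d + 4)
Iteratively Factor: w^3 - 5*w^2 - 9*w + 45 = (w + 3)*(w^2 - 8*w + 15) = (w - 3)*(w + 3)*(w - 5)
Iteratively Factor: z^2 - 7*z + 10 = (z - 5)*(z - 2)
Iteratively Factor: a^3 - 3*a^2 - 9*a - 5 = (a - 5)*(a^2 + 2*a + 1) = (a - 5)*(a + 1)*(a + 1)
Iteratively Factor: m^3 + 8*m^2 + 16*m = (m + 4)*(m^2 + 4*m) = (m + 4)^2*(m)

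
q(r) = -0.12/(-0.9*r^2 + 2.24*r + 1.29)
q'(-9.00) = 0.00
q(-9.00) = 0.00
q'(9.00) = -0.00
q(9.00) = 0.00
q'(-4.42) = 0.00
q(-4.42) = 0.00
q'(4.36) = -0.02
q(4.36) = 0.02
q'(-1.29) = 0.06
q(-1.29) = 0.04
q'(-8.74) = 0.00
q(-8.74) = 0.00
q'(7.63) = -0.00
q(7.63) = 0.00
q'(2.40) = -0.11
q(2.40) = -0.08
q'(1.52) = -0.01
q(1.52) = -0.05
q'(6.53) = -0.00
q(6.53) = 0.01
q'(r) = -0.12*(1.8*r - 2.24)/(-0.9*r^2 + 2.24*r + 1.29)^2 = (0.2688 - 0.216*r)/(-0.9*r^2 + 2.24*r + 1.29)^2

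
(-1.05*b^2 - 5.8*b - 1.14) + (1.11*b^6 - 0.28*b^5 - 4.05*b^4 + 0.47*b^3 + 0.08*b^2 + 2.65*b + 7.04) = 1.11*b^6 - 0.28*b^5 - 4.05*b^4 + 0.47*b^3 - 0.97*b^2 - 3.15*b + 5.9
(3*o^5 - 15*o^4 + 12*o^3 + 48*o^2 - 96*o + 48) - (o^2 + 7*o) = 3*o^5 - 15*o^4 + 12*o^3 + 47*o^2 - 103*o + 48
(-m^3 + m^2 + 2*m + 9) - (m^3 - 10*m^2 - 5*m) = -2*m^3 + 11*m^2 + 7*m + 9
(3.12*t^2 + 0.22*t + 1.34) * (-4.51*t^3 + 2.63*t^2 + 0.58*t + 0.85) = -14.0712*t^5 + 7.2134*t^4 - 3.6552*t^3 + 6.3038*t^2 + 0.9642*t + 1.139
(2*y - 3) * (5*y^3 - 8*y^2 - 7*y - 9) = 10*y^4 - 31*y^3 + 10*y^2 + 3*y + 27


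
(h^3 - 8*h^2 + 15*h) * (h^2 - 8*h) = h^5 - 16*h^4 + 79*h^3 - 120*h^2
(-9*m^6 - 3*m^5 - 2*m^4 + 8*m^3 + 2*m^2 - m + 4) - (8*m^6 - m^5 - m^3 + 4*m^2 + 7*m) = -17*m^6 - 2*m^5 - 2*m^4 + 9*m^3 - 2*m^2 - 8*m + 4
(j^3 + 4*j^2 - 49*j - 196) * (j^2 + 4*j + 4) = j^5 + 8*j^4 - 29*j^3 - 376*j^2 - 980*j - 784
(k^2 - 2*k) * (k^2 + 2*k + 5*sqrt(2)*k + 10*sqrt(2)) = k^4 + 5*sqrt(2)*k^3 - 4*k^2 - 20*sqrt(2)*k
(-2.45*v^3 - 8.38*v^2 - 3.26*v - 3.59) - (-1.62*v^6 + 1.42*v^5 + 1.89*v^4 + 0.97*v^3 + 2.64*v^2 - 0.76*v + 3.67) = 1.62*v^6 - 1.42*v^5 - 1.89*v^4 - 3.42*v^3 - 11.02*v^2 - 2.5*v - 7.26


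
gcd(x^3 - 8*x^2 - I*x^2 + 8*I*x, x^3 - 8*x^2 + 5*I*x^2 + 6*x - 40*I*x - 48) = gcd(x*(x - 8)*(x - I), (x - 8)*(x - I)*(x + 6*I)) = x^2 + x*(-8 - I) + 8*I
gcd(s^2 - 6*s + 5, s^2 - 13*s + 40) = s - 5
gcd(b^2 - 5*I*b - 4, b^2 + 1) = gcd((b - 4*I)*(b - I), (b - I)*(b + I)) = b - I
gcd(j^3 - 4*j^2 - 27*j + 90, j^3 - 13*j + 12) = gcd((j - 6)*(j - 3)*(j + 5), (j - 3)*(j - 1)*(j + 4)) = j - 3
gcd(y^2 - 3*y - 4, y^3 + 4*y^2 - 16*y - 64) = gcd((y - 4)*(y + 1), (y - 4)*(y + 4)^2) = y - 4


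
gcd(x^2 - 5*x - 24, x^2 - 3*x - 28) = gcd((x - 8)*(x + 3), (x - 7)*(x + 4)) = 1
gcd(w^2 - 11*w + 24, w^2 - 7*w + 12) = w - 3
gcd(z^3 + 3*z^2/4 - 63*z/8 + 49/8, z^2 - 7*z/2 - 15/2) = 1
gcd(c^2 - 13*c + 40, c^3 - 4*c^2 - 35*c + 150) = c - 5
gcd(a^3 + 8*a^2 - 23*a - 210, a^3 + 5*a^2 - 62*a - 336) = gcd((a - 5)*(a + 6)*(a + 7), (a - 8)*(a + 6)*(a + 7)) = a^2 + 13*a + 42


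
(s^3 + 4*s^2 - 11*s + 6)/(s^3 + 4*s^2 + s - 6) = (s^2 + 5*s - 6)/(s^2 + 5*s + 6)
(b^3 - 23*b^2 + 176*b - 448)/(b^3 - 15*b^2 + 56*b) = (b - 8)/b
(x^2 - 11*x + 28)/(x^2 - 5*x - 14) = (x - 4)/(x + 2)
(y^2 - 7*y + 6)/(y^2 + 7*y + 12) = (y^2 - 7*y + 6)/(y^2 + 7*y + 12)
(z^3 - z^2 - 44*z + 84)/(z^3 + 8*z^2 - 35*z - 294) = (z - 2)/(z + 7)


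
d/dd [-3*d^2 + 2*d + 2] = 2 - 6*d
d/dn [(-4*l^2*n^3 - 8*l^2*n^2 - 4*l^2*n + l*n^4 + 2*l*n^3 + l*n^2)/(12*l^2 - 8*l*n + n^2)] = 2*l*(-n*(4*l - n)*(4*l*n^2 + 8*l*n + 4*l - n^3 - 2*n^2 - n) + (12*l^2 - 8*l*n + n^2)*(-6*l*n^2 - 8*l*n - 2*l + 2*n^3 + 3*n^2 + n))/(12*l^2 - 8*l*n + n^2)^2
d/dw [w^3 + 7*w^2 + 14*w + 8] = 3*w^2 + 14*w + 14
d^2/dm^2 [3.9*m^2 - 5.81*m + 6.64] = 7.80000000000000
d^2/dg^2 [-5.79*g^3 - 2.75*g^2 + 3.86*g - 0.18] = -34.74*g - 5.5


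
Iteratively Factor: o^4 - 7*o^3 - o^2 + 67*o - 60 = (o - 4)*(o^3 - 3*o^2 - 13*o + 15) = (o - 4)*(o + 3)*(o^2 - 6*o + 5) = (o - 5)*(o - 4)*(o + 3)*(o - 1)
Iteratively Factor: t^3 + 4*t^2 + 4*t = (t + 2)*(t^2 + 2*t) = (t + 2)^2*(t)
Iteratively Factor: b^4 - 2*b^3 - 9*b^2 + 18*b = (b - 3)*(b^3 + b^2 - 6*b) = (b - 3)*(b - 2)*(b^2 + 3*b) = (b - 3)*(b - 2)*(b + 3)*(b)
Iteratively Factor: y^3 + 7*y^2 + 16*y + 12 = (y + 3)*(y^2 + 4*y + 4) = (y + 2)*(y + 3)*(y + 2)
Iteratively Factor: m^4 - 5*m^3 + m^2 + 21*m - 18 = (m - 3)*(m^3 - 2*m^2 - 5*m + 6) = (m - 3)^2*(m^2 + m - 2) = (m - 3)^2*(m - 1)*(m + 2)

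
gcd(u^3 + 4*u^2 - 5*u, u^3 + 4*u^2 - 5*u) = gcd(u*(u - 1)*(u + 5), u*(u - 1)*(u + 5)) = u^3 + 4*u^2 - 5*u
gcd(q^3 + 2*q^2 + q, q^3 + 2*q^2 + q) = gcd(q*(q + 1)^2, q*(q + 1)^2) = q^3 + 2*q^2 + q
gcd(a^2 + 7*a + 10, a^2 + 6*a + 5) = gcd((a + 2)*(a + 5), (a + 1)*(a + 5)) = a + 5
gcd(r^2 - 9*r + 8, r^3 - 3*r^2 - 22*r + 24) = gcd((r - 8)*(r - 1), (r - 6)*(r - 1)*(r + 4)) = r - 1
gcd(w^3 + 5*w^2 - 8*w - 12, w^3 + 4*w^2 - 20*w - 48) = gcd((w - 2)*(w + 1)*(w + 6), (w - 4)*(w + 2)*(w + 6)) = w + 6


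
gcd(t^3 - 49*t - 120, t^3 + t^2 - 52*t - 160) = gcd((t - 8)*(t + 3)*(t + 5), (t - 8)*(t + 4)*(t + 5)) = t^2 - 3*t - 40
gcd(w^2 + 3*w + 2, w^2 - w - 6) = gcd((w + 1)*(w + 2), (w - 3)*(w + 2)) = w + 2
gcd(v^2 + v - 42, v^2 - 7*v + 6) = v - 6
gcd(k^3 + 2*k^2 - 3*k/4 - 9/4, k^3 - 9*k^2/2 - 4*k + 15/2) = k^2 + k/2 - 3/2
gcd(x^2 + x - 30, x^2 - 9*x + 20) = x - 5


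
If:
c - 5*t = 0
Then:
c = 5*t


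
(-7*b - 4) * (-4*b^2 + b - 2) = 28*b^3 + 9*b^2 + 10*b + 8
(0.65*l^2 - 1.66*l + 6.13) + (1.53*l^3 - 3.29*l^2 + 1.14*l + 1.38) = 1.53*l^3 - 2.64*l^2 - 0.52*l + 7.51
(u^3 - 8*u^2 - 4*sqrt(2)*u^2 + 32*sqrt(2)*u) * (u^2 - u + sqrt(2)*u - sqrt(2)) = u^5 - 9*u^4 - 3*sqrt(2)*u^4 + 27*sqrt(2)*u^3 - 24*sqrt(2)*u^2 + 72*u^2 - 64*u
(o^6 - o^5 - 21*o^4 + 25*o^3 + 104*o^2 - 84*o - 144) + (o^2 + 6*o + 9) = o^6 - o^5 - 21*o^4 + 25*o^3 + 105*o^2 - 78*o - 135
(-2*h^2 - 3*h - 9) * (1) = -2*h^2 - 3*h - 9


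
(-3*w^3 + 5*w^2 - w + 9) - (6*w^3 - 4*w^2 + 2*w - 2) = -9*w^3 + 9*w^2 - 3*w + 11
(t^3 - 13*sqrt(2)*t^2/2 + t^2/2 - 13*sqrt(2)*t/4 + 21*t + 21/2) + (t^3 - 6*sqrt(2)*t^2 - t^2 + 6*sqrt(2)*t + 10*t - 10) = 2*t^3 - 25*sqrt(2)*t^2/2 - t^2/2 + 11*sqrt(2)*t/4 + 31*t + 1/2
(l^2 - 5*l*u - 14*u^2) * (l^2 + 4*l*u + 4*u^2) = l^4 - l^3*u - 30*l^2*u^2 - 76*l*u^3 - 56*u^4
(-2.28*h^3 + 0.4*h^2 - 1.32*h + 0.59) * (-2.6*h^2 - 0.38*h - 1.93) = 5.928*h^5 - 0.1736*h^4 + 7.6804*h^3 - 1.8044*h^2 + 2.3234*h - 1.1387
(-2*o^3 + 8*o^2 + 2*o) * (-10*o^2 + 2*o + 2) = 20*o^5 - 84*o^4 - 8*o^3 + 20*o^2 + 4*o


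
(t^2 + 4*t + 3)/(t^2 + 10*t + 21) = (t + 1)/(t + 7)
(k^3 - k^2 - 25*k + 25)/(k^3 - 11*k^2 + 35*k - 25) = (k + 5)/(k - 5)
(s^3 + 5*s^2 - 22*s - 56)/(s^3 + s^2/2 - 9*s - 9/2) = 2*(s^3 + 5*s^2 - 22*s - 56)/(2*s^3 + s^2 - 18*s - 9)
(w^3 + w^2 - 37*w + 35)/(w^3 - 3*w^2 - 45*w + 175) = (w - 1)/(w - 5)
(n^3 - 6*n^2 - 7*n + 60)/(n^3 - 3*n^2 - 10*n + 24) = (n - 5)/(n - 2)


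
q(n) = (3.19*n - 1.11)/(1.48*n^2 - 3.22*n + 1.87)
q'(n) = (3.22 - 2.96*n)*(3.19*n - 1.11)/(1.48*n^2 - 3.22*n + 1.87)^2 + 3.19/(1.48*n^2 - 3.22*n + 1.87) = (-4.7212*n^2 + 3.2856*n + 2.3911)/(2.1904*n^4 - 9.5312*n^3 + 15.9036*n^2 - 12.0428*n + 3.4969)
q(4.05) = 0.90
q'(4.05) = -0.36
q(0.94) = 12.51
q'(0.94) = 57.42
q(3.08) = 1.45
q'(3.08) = -0.90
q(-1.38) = -0.60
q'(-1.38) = -0.13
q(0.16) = -0.43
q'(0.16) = 1.44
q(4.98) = 0.66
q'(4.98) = -0.19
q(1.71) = 6.28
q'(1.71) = -12.12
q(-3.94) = -0.36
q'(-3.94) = -0.06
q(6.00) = 0.50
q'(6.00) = -0.12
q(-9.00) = -0.20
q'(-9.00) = -0.02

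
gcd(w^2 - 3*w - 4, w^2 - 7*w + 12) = w - 4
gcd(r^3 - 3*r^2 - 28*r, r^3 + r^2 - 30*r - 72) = r + 4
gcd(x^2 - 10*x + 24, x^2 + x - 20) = x - 4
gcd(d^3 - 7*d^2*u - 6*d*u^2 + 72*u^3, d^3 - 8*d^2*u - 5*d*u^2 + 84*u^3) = -d^2 + d*u + 12*u^2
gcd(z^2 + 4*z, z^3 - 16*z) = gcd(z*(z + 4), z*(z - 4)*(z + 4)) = z^2 + 4*z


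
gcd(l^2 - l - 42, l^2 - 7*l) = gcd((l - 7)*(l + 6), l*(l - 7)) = l - 7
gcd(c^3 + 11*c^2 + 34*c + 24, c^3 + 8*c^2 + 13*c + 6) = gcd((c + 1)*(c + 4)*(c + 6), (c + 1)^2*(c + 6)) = c^2 + 7*c + 6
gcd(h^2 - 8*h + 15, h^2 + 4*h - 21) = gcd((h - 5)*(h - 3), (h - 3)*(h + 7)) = h - 3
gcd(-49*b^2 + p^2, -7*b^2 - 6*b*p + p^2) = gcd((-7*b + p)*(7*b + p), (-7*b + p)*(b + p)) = -7*b + p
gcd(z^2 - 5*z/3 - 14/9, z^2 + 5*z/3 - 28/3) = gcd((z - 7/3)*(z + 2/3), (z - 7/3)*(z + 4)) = z - 7/3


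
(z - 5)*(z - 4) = z^2 - 9*z + 20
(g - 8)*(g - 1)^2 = g^3 - 10*g^2 + 17*g - 8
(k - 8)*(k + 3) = k^2 - 5*k - 24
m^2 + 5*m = m*(m + 5)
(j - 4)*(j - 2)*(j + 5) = j^3 - j^2 - 22*j + 40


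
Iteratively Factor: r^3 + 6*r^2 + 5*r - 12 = (r + 4)*(r^2 + 2*r - 3) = (r + 3)*(r + 4)*(r - 1)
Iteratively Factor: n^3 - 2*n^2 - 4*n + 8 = (n - 2)*(n^2 - 4) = (n - 2)^2*(n + 2)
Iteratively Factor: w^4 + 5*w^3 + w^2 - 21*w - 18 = (w - 2)*(w^3 + 7*w^2 + 15*w + 9) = (w - 2)*(w + 3)*(w^2 + 4*w + 3) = (w - 2)*(w + 3)^2*(w + 1)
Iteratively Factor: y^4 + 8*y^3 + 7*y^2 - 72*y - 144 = (y - 3)*(y^3 + 11*y^2 + 40*y + 48) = (y - 3)*(y + 3)*(y^2 + 8*y + 16) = (y - 3)*(y + 3)*(y + 4)*(y + 4)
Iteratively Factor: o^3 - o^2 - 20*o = (o)*(o^2 - o - 20) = o*(o - 5)*(o + 4)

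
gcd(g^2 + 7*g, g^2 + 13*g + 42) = g + 7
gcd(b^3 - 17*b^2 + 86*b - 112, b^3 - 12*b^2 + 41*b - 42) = b^2 - 9*b + 14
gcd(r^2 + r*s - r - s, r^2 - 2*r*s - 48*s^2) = 1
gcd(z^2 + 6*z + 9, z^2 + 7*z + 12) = z + 3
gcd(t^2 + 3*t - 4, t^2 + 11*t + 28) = t + 4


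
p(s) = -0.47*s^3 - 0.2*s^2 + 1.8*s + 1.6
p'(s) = -1.41*s^2 - 0.4*s + 1.8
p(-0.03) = 1.55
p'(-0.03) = 1.81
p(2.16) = -0.18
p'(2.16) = -5.64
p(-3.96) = 20.52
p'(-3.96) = -18.73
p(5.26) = -62.87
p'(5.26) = -39.32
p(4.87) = -48.66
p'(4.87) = -33.59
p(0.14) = 1.85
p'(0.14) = 1.72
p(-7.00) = 140.41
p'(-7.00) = -64.49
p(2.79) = -5.14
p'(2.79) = -10.29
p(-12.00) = 763.36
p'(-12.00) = -196.44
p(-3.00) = 7.09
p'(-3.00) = -9.69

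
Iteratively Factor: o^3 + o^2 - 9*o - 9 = (o + 1)*(o^2 - 9) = (o - 3)*(o + 1)*(o + 3)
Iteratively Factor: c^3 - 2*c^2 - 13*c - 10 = (c + 2)*(c^2 - 4*c - 5) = (c - 5)*(c + 2)*(c + 1)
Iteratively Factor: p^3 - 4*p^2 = (p)*(p^2 - 4*p) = p*(p - 4)*(p)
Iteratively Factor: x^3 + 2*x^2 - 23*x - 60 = (x + 3)*(x^2 - x - 20) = (x + 3)*(x + 4)*(x - 5)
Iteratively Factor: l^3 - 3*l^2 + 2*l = (l - 1)*(l^2 - 2*l) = l*(l - 1)*(l - 2)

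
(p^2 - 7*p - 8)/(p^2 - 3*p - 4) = (p - 8)/(p - 4)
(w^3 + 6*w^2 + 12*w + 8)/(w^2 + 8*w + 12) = (w^2 + 4*w + 4)/(w + 6)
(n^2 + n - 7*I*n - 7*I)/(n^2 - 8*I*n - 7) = (n + 1)/(n - I)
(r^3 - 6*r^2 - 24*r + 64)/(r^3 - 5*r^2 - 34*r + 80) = (r + 4)/(r + 5)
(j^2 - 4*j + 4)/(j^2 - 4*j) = (j^2 - 4*j + 4)/(j*(j - 4))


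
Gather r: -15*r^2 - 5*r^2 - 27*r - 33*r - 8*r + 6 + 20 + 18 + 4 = -20*r^2 - 68*r + 48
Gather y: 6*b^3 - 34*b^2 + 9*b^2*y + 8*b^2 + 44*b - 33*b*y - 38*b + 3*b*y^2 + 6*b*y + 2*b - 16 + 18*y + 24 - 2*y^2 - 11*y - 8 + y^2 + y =6*b^3 - 26*b^2 + 8*b + y^2*(3*b - 1) + y*(9*b^2 - 27*b + 8)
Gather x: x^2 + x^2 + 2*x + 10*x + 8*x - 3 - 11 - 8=2*x^2 + 20*x - 22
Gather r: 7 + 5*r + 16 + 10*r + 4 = 15*r + 27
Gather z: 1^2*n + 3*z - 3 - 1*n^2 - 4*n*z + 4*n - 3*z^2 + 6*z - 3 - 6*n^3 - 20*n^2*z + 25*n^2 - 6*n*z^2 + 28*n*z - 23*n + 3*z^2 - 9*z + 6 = -6*n^3 + 24*n^2 - 6*n*z^2 - 18*n + z*(-20*n^2 + 24*n)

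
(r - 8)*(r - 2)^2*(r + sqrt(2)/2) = r^4 - 12*r^3 + sqrt(2)*r^3/2 - 6*sqrt(2)*r^2 + 36*r^2 - 32*r + 18*sqrt(2)*r - 16*sqrt(2)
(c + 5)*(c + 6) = c^2 + 11*c + 30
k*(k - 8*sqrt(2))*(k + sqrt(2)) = k^3 - 7*sqrt(2)*k^2 - 16*k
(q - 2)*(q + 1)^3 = q^4 + q^3 - 3*q^2 - 5*q - 2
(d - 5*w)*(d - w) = d^2 - 6*d*w + 5*w^2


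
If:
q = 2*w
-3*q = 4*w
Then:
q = 0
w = 0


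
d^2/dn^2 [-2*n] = 0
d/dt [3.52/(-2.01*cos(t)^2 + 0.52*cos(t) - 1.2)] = (1.8304 - 14.1504*cos(t))*sin(t)/(2.01*cos(t)^2 - 0.52*cos(t) + 1.2)^2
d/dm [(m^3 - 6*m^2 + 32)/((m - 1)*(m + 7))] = (m^4 + 12*m^3 - 57*m^2 + 20*m - 192)/(m^4 + 12*m^3 + 22*m^2 - 84*m + 49)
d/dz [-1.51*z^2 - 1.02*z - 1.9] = -3.02*z - 1.02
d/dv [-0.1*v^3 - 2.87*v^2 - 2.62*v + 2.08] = -0.3*v^2 - 5.74*v - 2.62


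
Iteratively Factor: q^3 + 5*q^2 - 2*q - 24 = (q - 2)*(q^2 + 7*q + 12) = (q - 2)*(q + 4)*(q + 3)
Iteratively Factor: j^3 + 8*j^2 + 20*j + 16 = (j + 2)*(j^2 + 6*j + 8) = (j + 2)^2*(j + 4)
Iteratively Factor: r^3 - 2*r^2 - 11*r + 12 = (r + 3)*(r^2 - 5*r + 4) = (r - 1)*(r + 3)*(r - 4)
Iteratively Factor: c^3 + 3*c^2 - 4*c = (c)*(c^2 + 3*c - 4) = c*(c + 4)*(c - 1)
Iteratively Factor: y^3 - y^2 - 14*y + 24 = (y - 2)*(y^2 + y - 12) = (y - 2)*(y + 4)*(y - 3)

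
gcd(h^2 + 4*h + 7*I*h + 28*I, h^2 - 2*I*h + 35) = 1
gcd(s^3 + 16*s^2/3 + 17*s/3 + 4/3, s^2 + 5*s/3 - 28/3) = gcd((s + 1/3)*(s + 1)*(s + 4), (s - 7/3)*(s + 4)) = s + 4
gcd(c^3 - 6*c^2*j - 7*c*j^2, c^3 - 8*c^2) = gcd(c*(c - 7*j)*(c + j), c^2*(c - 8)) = c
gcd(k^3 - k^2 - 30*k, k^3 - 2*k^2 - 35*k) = k^2 + 5*k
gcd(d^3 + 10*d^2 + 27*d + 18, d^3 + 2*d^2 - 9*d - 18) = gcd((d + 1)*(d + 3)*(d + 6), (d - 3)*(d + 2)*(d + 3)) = d + 3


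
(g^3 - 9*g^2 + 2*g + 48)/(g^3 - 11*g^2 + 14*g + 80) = (g - 3)/(g - 5)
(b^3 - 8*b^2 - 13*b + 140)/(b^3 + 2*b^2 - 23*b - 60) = (b - 7)/(b + 3)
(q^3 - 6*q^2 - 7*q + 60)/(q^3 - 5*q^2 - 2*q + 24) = (q^2 - 2*q - 15)/(q^2 - q - 6)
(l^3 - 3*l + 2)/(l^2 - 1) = (l^2 + l - 2)/(l + 1)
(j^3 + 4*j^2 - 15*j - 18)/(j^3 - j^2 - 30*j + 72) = (j + 1)/(j - 4)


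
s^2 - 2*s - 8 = (s - 4)*(s + 2)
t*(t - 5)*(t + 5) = t^3 - 25*t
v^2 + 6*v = v*(v + 6)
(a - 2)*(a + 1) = a^2 - a - 2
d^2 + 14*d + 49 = (d + 7)^2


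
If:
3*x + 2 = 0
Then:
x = -2/3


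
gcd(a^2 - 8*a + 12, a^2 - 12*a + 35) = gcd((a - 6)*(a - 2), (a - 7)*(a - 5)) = 1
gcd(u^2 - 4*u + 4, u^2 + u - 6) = u - 2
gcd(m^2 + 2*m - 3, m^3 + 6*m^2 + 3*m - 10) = m - 1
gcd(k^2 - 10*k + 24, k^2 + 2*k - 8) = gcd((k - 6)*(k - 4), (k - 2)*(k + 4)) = 1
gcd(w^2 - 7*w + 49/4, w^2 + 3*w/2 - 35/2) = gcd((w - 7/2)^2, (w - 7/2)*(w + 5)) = w - 7/2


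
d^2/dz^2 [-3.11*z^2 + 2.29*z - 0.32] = -6.22000000000000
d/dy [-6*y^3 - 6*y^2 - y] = -18*y^2 - 12*y - 1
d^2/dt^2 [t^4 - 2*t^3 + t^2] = 12*t^2 - 12*t + 2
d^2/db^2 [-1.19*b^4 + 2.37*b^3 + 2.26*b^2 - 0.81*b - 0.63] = -14.28*b^2 + 14.22*b + 4.52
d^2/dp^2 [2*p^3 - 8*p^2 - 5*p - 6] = 12*p - 16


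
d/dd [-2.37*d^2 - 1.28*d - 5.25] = -4.74*d - 1.28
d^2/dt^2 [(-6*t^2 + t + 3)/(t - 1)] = -4/(t^3 - 3*t^2 + 3*t - 1)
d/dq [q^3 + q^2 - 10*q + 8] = 3*q^2 + 2*q - 10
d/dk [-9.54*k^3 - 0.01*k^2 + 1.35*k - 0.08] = -28.62*k^2 - 0.02*k + 1.35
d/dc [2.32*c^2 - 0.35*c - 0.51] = 4.64*c - 0.35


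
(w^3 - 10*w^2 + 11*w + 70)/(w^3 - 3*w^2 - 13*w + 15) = (w^2 - 5*w - 14)/(w^2 + 2*w - 3)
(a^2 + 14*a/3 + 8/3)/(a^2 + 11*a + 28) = (a + 2/3)/(a + 7)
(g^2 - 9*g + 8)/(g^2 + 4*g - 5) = (g - 8)/(g + 5)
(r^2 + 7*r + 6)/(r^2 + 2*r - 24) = (r + 1)/(r - 4)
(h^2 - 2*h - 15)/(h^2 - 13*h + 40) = (h + 3)/(h - 8)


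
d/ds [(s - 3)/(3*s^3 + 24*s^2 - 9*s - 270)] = (-2*s - 11)/(3*(s^4 + 22*s^3 + 181*s^2 + 660*s + 900))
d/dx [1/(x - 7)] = -1/(x - 7)^2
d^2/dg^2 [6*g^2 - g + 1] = 12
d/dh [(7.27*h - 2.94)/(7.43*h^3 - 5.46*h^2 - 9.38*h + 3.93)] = (-108.0322*h^3 + 105.2268*h^2 - 32.1048*h + 0.993899999999996)/(55.2049*h^6 - 81.1356*h^5 - 109.5752*h^4 + 160.8294*h^3 + 45.0688*h^2 - 73.7268*h + 15.4449)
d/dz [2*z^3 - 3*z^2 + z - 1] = 6*z^2 - 6*z + 1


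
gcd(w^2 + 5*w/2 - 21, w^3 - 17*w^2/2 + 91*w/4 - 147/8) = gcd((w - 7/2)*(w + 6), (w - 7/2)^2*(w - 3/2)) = w - 7/2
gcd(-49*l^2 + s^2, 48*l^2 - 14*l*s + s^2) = 1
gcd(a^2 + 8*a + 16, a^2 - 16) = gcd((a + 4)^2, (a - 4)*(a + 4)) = a + 4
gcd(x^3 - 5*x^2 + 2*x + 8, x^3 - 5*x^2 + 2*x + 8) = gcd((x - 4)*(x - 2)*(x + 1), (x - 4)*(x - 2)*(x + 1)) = x^3 - 5*x^2 + 2*x + 8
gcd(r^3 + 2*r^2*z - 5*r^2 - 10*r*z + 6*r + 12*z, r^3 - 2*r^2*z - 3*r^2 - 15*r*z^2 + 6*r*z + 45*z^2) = r - 3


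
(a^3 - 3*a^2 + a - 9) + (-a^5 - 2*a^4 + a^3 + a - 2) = -a^5 - 2*a^4 + 2*a^3 - 3*a^2 + 2*a - 11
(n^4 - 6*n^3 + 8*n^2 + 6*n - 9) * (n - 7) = n^5 - 13*n^4 + 50*n^3 - 50*n^2 - 51*n + 63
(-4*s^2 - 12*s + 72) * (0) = 0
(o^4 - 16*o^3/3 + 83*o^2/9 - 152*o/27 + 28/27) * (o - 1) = o^5 - 19*o^4/3 + 131*o^3/9 - 401*o^2/27 + 20*o/3 - 28/27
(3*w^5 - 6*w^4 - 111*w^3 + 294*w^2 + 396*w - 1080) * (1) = 3*w^5 - 6*w^4 - 111*w^3 + 294*w^2 + 396*w - 1080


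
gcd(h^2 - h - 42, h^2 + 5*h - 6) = h + 6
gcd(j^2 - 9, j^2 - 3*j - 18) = j + 3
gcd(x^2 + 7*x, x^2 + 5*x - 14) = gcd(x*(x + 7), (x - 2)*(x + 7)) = x + 7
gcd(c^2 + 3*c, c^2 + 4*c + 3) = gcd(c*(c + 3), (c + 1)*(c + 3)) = c + 3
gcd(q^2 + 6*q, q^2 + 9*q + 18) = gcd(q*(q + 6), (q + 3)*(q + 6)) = q + 6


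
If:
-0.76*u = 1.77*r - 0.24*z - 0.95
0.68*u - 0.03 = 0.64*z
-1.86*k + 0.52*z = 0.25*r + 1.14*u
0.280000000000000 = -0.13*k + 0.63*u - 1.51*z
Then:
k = -0.03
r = 0.59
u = -0.21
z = -0.27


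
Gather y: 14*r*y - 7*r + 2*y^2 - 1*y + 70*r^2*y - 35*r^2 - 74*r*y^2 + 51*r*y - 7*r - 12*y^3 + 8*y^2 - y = -35*r^2 - 14*r - 12*y^3 + y^2*(10 - 74*r) + y*(70*r^2 + 65*r - 2)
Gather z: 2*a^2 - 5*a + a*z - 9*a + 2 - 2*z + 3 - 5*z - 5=2*a^2 - 14*a + z*(a - 7)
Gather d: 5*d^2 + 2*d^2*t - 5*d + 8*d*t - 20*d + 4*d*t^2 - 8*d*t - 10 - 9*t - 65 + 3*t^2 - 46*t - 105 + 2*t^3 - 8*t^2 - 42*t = d^2*(2*t + 5) + d*(4*t^2 - 25) + 2*t^3 - 5*t^2 - 97*t - 180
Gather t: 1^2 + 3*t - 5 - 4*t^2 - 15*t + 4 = -4*t^2 - 12*t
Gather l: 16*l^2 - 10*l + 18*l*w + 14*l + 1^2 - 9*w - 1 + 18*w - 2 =16*l^2 + l*(18*w + 4) + 9*w - 2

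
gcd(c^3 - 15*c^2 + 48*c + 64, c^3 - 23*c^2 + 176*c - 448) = c^2 - 16*c + 64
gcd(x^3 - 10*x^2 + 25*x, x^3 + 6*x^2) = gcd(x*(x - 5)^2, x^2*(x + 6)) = x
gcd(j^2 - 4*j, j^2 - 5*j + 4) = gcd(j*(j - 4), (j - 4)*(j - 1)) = j - 4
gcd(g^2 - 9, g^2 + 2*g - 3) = g + 3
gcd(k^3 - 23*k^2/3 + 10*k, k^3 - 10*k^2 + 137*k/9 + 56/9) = 1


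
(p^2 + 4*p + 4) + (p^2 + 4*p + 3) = 2*p^2 + 8*p + 7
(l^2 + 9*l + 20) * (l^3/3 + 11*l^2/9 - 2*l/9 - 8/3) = l^5/3 + 38*l^4/9 + 157*l^3/9 + 178*l^2/9 - 256*l/9 - 160/3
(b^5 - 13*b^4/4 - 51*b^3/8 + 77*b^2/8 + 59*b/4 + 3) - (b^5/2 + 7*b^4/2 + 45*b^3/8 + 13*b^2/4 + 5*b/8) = b^5/2 - 27*b^4/4 - 12*b^3 + 51*b^2/8 + 113*b/8 + 3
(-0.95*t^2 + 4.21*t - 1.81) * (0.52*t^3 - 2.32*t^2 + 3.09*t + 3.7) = -0.494*t^5 + 4.3932*t^4 - 13.6439*t^3 + 13.6931*t^2 + 9.9841*t - 6.697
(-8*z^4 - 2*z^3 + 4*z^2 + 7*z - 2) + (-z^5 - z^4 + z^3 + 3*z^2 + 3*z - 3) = -z^5 - 9*z^4 - z^3 + 7*z^2 + 10*z - 5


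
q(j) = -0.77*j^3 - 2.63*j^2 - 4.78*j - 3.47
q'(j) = -2.31*j^2 - 5.26*j - 4.78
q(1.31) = -15.98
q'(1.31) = -15.63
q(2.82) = -55.13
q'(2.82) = -37.98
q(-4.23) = 27.97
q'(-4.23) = -23.86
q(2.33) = -38.63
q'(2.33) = -29.58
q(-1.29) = -0.03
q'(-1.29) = -1.84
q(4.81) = -173.00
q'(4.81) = -83.52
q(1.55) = -20.06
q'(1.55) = -18.48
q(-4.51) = 35.23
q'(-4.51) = -28.04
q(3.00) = -62.27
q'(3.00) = -41.35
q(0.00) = -3.47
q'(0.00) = -4.78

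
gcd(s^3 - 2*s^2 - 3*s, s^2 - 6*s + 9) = s - 3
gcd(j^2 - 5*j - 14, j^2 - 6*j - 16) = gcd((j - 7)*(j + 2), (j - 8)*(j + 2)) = j + 2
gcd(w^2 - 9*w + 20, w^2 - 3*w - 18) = 1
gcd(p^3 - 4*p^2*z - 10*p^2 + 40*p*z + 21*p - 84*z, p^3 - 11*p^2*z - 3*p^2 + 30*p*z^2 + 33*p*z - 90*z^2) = p - 3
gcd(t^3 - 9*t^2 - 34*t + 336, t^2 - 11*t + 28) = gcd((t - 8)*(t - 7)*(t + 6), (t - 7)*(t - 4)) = t - 7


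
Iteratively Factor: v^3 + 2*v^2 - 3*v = (v)*(v^2 + 2*v - 3) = v*(v + 3)*(v - 1)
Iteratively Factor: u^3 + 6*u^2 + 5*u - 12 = (u + 3)*(u^2 + 3*u - 4) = (u + 3)*(u + 4)*(u - 1)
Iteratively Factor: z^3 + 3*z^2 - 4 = (z + 2)*(z^2 + z - 2) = (z + 2)^2*(z - 1)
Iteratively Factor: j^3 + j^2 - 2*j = (j - 1)*(j^2 + 2*j) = j*(j - 1)*(j + 2)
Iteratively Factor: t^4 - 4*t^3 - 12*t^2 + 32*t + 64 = (t - 4)*(t^3 - 12*t - 16) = (t - 4)*(t + 2)*(t^2 - 2*t - 8) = (t - 4)*(t + 2)^2*(t - 4)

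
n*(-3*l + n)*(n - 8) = -3*l*n^2 + 24*l*n + n^3 - 8*n^2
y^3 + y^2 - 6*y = y*(y - 2)*(y + 3)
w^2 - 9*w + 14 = (w - 7)*(w - 2)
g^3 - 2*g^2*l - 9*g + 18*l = (g - 3)*(g + 3)*(g - 2*l)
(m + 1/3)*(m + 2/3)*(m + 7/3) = m^3 + 10*m^2/3 + 23*m/9 + 14/27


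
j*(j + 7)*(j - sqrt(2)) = j^3 - sqrt(2)*j^2 + 7*j^2 - 7*sqrt(2)*j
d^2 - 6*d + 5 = (d - 5)*(d - 1)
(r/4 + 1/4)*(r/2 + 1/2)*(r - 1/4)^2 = r^4/8 + 3*r^3/16 + r^2/128 - 3*r/64 + 1/128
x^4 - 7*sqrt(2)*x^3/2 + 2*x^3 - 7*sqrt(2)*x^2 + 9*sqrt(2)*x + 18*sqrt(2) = (x + 2)*(x - 3*sqrt(2))*(x - 3*sqrt(2)/2)*(x + sqrt(2))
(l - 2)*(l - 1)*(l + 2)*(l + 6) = l^4 + 5*l^3 - 10*l^2 - 20*l + 24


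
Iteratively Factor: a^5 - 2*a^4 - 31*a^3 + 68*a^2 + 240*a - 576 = (a + 4)*(a^4 - 6*a^3 - 7*a^2 + 96*a - 144) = (a - 4)*(a + 4)*(a^3 - 2*a^2 - 15*a + 36) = (a - 4)*(a - 3)*(a + 4)*(a^2 + a - 12) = (a - 4)*(a - 3)^2*(a + 4)*(a + 4)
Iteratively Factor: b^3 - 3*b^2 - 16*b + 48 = (b - 3)*(b^2 - 16) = (b - 4)*(b - 3)*(b + 4)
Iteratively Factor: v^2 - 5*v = (v - 5)*(v)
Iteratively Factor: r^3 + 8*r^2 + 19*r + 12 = (r + 4)*(r^2 + 4*r + 3) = (r + 1)*(r + 4)*(r + 3)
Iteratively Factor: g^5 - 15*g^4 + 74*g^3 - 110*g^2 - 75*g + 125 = (g - 1)*(g^4 - 14*g^3 + 60*g^2 - 50*g - 125) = (g - 1)*(g + 1)*(g^3 - 15*g^2 + 75*g - 125) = (g - 5)*(g - 1)*(g + 1)*(g^2 - 10*g + 25) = (g - 5)^2*(g - 1)*(g + 1)*(g - 5)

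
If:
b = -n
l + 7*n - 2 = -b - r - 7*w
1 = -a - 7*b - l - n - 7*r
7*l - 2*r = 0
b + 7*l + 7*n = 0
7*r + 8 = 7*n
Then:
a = 341/49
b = -2/7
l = -12/49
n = 2/7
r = -6/7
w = 68/343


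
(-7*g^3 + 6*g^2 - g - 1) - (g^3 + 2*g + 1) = -8*g^3 + 6*g^2 - 3*g - 2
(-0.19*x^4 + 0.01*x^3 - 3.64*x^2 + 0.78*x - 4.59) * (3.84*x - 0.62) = -0.7296*x^5 + 0.1562*x^4 - 13.9838*x^3 + 5.252*x^2 - 18.1092*x + 2.8458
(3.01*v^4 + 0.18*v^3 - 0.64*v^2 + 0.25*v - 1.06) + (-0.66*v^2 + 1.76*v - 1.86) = 3.01*v^4 + 0.18*v^3 - 1.3*v^2 + 2.01*v - 2.92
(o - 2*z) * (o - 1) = o^2 - 2*o*z - o + 2*z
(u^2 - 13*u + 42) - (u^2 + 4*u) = 42 - 17*u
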